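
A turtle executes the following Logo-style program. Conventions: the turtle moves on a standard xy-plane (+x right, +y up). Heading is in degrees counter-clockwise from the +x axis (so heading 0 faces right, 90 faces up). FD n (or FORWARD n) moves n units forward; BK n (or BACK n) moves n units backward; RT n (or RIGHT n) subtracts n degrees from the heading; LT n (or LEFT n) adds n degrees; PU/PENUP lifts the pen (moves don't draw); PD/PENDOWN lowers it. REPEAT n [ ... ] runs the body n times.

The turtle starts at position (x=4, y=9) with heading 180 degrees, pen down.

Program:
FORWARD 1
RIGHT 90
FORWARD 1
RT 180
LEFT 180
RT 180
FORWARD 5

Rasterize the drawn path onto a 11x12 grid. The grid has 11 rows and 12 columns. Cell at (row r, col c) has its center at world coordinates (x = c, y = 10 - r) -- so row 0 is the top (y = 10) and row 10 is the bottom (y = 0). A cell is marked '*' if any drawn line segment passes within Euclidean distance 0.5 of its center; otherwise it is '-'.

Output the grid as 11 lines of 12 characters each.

Answer: ---*--------
---**-------
---*--------
---*--------
---*--------
---*--------
------------
------------
------------
------------
------------

Derivation:
Segment 0: (4,9) -> (3,9)
Segment 1: (3,9) -> (3,10)
Segment 2: (3,10) -> (3,5)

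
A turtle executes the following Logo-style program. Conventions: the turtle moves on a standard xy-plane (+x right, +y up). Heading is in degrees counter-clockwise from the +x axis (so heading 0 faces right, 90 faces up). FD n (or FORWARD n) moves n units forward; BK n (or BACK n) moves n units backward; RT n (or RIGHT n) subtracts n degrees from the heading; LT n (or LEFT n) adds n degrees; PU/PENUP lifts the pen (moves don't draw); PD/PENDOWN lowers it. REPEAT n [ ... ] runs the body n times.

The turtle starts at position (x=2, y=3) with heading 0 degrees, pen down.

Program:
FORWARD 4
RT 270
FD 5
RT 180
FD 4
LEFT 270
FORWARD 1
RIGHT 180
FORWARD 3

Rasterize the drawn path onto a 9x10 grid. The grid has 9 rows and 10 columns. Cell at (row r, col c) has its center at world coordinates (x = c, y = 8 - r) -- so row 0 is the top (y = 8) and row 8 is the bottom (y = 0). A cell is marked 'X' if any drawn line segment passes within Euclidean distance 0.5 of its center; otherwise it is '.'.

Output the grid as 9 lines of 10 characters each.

Answer: ......X...
......X...
......X...
......X...
.....XXXX.
..XXXXX...
..........
..........
..........

Derivation:
Segment 0: (2,3) -> (6,3)
Segment 1: (6,3) -> (6,8)
Segment 2: (6,8) -> (6,4)
Segment 3: (6,4) -> (5,4)
Segment 4: (5,4) -> (8,4)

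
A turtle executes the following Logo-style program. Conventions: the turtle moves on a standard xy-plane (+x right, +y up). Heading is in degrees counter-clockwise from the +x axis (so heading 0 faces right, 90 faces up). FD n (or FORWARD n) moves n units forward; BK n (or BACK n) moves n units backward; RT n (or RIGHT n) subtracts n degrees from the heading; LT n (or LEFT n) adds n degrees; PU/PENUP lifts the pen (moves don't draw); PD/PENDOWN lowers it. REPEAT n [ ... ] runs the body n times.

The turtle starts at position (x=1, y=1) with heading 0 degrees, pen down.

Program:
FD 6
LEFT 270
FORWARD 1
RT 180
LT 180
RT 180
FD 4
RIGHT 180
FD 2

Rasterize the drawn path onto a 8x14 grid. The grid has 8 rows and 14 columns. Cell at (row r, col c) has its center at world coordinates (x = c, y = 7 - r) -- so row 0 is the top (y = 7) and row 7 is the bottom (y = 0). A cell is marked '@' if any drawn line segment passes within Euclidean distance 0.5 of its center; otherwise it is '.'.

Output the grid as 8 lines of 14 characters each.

Answer: ..............
..............
..............
.......@......
.......@......
.......@......
.@@@@@@@......
.......@......

Derivation:
Segment 0: (1,1) -> (7,1)
Segment 1: (7,1) -> (7,0)
Segment 2: (7,0) -> (7,4)
Segment 3: (7,4) -> (7,2)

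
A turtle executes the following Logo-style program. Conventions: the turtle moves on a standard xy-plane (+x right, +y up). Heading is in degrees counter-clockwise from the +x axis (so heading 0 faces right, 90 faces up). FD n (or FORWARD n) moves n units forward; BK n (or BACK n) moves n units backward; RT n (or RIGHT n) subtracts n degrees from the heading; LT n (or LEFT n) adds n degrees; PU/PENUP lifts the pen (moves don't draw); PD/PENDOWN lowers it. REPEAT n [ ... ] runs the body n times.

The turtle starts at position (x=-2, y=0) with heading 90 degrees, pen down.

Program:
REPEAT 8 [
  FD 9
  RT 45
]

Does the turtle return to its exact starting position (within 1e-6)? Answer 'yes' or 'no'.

Answer: yes

Derivation:
Executing turtle program step by step:
Start: pos=(-2,0), heading=90, pen down
REPEAT 8 [
  -- iteration 1/8 --
  FD 9: (-2,0) -> (-2,9) [heading=90, draw]
  RT 45: heading 90 -> 45
  -- iteration 2/8 --
  FD 9: (-2,9) -> (4.364,15.364) [heading=45, draw]
  RT 45: heading 45 -> 0
  -- iteration 3/8 --
  FD 9: (4.364,15.364) -> (13.364,15.364) [heading=0, draw]
  RT 45: heading 0 -> 315
  -- iteration 4/8 --
  FD 9: (13.364,15.364) -> (19.728,9) [heading=315, draw]
  RT 45: heading 315 -> 270
  -- iteration 5/8 --
  FD 9: (19.728,9) -> (19.728,0) [heading=270, draw]
  RT 45: heading 270 -> 225
  -- iteration 6/8 --
  FD 9: (19.728,0) -> (13.364,-6.364) [heading=225, draw]
  RT 45: heading 225 -> 180
  -- iteration 7/8 --
  FD 9: (13.364,-6.364) -> (4.364,-6.364) [heading=180, draw]
  RT 45: heading 180 -> 135
  -- iteration 8/8 --
  FD 9: (4.364,-6.364) -> (-2,0) [heading=135, draw]
  RT 45: heading 135 -> 90
]
Final: pos=(-2,0), heading=90, 8 segment(s) drawn

Start position: (-2, 0)
Final position: (-2, 0)
Distance = 0; < 1e-6 -> CLOSED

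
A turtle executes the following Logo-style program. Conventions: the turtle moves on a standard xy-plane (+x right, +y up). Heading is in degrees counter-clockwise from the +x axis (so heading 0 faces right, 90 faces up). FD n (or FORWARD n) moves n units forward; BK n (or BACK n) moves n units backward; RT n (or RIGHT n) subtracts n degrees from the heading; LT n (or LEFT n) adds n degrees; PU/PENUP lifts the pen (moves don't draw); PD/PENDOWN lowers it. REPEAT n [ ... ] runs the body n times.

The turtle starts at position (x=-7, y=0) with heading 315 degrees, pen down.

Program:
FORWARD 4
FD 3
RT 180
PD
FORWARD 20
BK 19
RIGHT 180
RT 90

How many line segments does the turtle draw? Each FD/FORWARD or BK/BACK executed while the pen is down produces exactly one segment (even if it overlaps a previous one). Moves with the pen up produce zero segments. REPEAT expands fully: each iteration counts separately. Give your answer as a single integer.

Executing turtle program step by step:
Start: pos=(-7,0), heading=315, pen down
FD 4: (-7,0) -> (-4.172,-2.828) [heading=315, draw]
FD 3: (-4.172,-2.828) -> (-2.05,-4.95) [heading=315, draw]
RT 180: heading 315 -> 135
PD: pen down
FD 20: (-2.05,-4.95) -> (-16.192,9.192) [heading=135, draw]
BK 19: (-16.192,9.192) -> (-2.757,-4.243) [heading=135, draw]
RT 180: heading 135 -> 315
RT 90: heading 315 -> 225
Final: pos=(-2.757,-4.243), heading=225, 4 segment(s) drawn
Segments drawn: 4

Answer: 4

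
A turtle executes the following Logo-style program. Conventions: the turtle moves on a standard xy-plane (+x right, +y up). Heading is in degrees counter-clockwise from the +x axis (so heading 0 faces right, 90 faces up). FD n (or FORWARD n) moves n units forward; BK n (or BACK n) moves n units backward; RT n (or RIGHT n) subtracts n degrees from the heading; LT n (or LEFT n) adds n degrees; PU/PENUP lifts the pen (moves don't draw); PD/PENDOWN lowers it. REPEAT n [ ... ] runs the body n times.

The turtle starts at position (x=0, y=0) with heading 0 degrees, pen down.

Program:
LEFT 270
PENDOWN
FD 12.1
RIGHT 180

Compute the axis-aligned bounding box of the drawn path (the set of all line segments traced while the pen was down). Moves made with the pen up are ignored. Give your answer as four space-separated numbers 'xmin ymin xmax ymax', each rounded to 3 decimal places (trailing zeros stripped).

Executing turtle program step by step:
Start: pos=(0,0), heading=0, pen down
LT 270: heading 0 -> 270
PD: pen down
FD 12.1: (0,0) -> (0,-12.1) [heading=270, draw]
RT 180: heading 270 -> 90
Final: pos=(0,-12.1), heading=90, 1 segment(s) drawn

Segment endpoints: x in {0, 0}, y in {-12.1, 0}
xmin=0, ymin=-12.1, xmax=0, ymax=0

Answer: 0 -12.1 0 0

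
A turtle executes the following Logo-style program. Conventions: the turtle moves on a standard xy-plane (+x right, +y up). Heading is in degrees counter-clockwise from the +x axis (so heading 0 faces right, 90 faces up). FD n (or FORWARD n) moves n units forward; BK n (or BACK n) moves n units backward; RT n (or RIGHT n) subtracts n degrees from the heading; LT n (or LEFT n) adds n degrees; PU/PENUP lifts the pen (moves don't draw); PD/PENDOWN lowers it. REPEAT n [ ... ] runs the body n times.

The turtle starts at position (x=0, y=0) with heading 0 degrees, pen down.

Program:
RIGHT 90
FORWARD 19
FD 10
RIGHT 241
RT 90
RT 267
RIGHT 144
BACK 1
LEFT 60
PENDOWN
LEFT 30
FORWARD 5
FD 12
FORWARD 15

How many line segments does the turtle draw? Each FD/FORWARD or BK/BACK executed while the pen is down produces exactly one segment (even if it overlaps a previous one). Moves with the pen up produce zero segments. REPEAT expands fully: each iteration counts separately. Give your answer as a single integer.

Executing turtle program step by step:
Start: pos=(0,0), heading=0, pen down
RT 90: heading 0 -> 270
FD 19: (0,0) -> (0,-19) [heading=270, draw]
FD 10: (0,-19) -> (0,-29) [heading=270, draw]
RT 241: heading 270 -> 29
RT 90: heading 29 -> 299
RT 267: heading 299 -> 32
RT 144: heading 32 -> 248
BK 1: (0,-29) -> (0.375,-28.073) [heading=248, draw]
LT 60: heading 248 -> 308
PD: pen down
LT 30: heading 308 -> 338
FD 5: (0.375,-28.073) -> (5.011,-29.946) [heading=338, draw]
FD 12: (5.011,-29.946) -> (16.137,-34.441) [heading=338, draw]
FD 15: (16.137,-34.441) -> (30.044,-40.06) [heading=338, draw]
Final: pos=(30.044,-40.06), heading=338, 6 segment(s) drawn
Segments drawn: 6

Answer: 6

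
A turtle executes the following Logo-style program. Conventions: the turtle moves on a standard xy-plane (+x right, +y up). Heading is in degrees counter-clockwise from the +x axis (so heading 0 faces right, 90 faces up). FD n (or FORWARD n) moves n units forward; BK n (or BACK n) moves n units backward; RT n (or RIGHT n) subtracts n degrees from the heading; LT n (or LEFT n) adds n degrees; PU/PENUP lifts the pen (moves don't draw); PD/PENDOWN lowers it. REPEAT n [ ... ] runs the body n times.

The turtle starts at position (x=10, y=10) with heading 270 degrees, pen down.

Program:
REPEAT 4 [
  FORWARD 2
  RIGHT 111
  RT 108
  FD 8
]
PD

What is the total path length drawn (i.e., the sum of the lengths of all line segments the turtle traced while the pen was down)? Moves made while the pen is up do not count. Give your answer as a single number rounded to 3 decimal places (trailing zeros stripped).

Executing turtle program step by step:
Start: pos=(10,10), heading=270, pen down
REPEAT 4 [
  -- iteration 1/4 --
  FD 2: (10,10) -> (10,8) [heading=270, draw]
  RT 111: heading 270 -> 159
  RT 108: heading 159 -> 51
  FD 8: (10,8) -> (15.035,14.217) [heading=51, draw]
  -- iteration 2/4 --
  FD 2: (15.035,14.217) -> (16.293,15.771) [heading=51, draw]
  RT 111: heading 51 -> 300
  RT 108: heading 300 -> 192
  FD 8: (16.293,15.771) -> (8.468,14.108) [heading=192, draw]
  -- iteration 3/4 --
  FD 2: (8.468,14.108) -> (6.512,13.692) [heading=192, draw]
  RT 111: heading 192 -> 81
  RT 108: heading 81 -> 333
  FD 8: (6.512,13.692) -> (13.64,10.06) [heading=333, draw]
  -- iteration 4/4 --
  FD 2: (13.64,10.06) -> (15.422,9.152) [heading=333, draw]
  RT 111: heading 333 -> 222
  RT 108: heading 222 -> 114
  FD 8: (15.422,9.152) -> (12.168,16.461) [heading=114, draw]
]
PD: pen down
Final: pos=(12.168,16.461), heading=114, 8 segment(s) drawn

Segment lengths:
  seg 1: (10,10) -> (10,8), length = 2
  seg 2: (10,8) -> (15.035,14.217), length = 8
  seg 3: (15.035,14.217) -> (16.293,15.771), length = 2
  seg 4: (16.293,15.771) -> (8.468,14.108), length = 8
  seg 5: (8.468,14.108) -> (6.512,13.692), length = 2
  seg 6: (6.512,13.692) -> (13.64,10.06), length = 8
  seg 7: (13.64,10.06) -> (15.422,9.152), length = 2
  seg 8: (15.422,9.152) -> (12.168,16.461), length = 8
Total = 40

Answer: 40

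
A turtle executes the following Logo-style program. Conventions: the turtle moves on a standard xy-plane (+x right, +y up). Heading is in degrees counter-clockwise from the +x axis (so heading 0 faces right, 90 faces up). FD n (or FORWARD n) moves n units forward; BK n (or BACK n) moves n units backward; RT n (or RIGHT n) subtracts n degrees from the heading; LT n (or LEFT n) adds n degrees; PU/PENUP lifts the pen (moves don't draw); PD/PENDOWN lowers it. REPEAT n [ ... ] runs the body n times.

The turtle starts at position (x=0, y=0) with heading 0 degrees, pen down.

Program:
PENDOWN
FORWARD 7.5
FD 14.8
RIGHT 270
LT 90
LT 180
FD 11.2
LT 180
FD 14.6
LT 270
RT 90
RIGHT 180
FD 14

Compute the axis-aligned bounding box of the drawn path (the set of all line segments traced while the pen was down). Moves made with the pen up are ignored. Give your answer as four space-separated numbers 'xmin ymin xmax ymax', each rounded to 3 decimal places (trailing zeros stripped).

Executing turtle program step by step:
Start: pos=(0,0), heading=0, pen down
PD: pen down
FD 7.5: (0,0) -> (7.5,0) [heading=0, draw]
FD 14.8: (7.5,0) -> (22.3,0) [heading=0, draw]
RT 270: heading 0 -> 90
LT 90: heading 90 -> 180
LT 180: heading 180 -> 0
FD 11.2: (22.3,0) -> (33.5,0) [heading=0, draw]
LT 180: heading 0 -> 180
FD 14.6: (33.5,0) -> (18.9,0) [heading=180, draw]
LT 270: heading 180 -> 90
RT 90: heading 90 -> 0
RT 180: heading 0 -> 180
FD 14: (18.9,0) -> (4.9,0) [heading=180, draw]
Final: pos=(4.9,0), heading=180, 5 segment(s) drawn

Segment endpoints: x in {0, 4.9, 7.5, 18.9, 22.3, 33.5}, y in {0, 0, 0}
xmin=0, ymin=0, xmax=33.5, ymax=0

Answer: 0 0 33.5 0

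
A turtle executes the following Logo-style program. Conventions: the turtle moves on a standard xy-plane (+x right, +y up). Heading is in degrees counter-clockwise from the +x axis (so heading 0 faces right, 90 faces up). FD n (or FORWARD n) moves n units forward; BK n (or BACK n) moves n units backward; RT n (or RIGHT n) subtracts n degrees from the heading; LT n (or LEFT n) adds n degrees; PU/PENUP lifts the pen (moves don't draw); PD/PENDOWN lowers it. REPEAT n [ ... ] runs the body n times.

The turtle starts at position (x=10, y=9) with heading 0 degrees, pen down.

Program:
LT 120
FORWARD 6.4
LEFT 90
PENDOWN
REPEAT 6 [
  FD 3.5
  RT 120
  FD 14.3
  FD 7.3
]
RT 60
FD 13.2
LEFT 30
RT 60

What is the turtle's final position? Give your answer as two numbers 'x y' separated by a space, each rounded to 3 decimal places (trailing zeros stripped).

Answer: -4.632 21.143

Derivation:
Executing turtle program step by step:
Start: pos=(10,9), heading=0, pen down
LT 120: heading 0 -> 120
FD 6.4: (10,9) -> (6.8,14.543) [heading=120, draw]
LT 90: heading 120 -> 210
PD: pen down
REPEAT 6 [
  -- iteration 1/6 --
  FD 3.5: (6.8,14.543) -> (3.769,12.793) [heading=210, draw]
  RT 120: heading 210 -> 90
  FD 14.3: (3.769,12.793) -> (3.769,27.093) [heading=90, draw]
  FD 7.3: (3.769,27.093) -> (3.769,34.393) [heading=90, draw]
  -- iteration 2/6 --
  FD 3.5: (3.769,34.393) -> (3.769,37.893) [heading=90, draw]
  RT 120: heading 90 -> 330
  FD 14.3: (3.769,37.893) -> (16.153,30.743) [heading=330, draw]
  FD 7.3: (16.153,30.743) -> (22.475,27.093) [heading=330, draw]
  -- iteration 3/6 --
  FD 3.5: (22.475,27.093) -> (25.506,25.343) [heading=330, draw]
  RT 120: heading 330 -> 210
  FD 14.3: (25.506,25.343) -> (13.122,18.193) [heading=210, draw]
  FD 7.3: (13.122,18.193) -> (6.8,14.543) [heading=210, draw]
  -- iteration 4/6 --
  FD 3.5: (6.8,14.543) -> (3.769,12.793) [heading=210, draw]
  RT 120: heading 210 -> 90
  FD 14.3: (3.769,12.793) -> (3.769,27.093) [heading=90, draw]
  FD 7.3: (3.769,27.093) -> (3.769,34.393) [heading=90, draw]
  -- iteration 5/6 --
  FD 3.5: (3.769,34.393) -> (3.769,37.893) [heading=90, draw]
  RT 120: heading 90 -> 330
  FD 14.3: (3.769,37.893) -> (16.153,30.743) [heading=330, draw]
  FD 7.3: (16.153,30.743) -> (22.475,27.093) [heading=330, draw]
  -- iteration 6/6 --
  FD 3.5: (22.475,27.093) -> (25.506,25.343) [heading=330, draw]
  RT 120: heading 330 -> 210
  FD 14.3: (25.506,25.343) -> (13.122,18.193) [heading=210, draw]
  FD 7.3: (13.122,18.193) -> (6.8,14.543) [heading=210, draw]
]
RT 60: heading 210 -> 150
FD 13.2: (6.8,14.543) -> (-4.632,21.143) [heading=150, draw]
LT 30: heading 150 -> 180
RT 60: heading 180 -> 120
Final: pos=(-4.632,21.143), heading=120, 20 segment(s) drawn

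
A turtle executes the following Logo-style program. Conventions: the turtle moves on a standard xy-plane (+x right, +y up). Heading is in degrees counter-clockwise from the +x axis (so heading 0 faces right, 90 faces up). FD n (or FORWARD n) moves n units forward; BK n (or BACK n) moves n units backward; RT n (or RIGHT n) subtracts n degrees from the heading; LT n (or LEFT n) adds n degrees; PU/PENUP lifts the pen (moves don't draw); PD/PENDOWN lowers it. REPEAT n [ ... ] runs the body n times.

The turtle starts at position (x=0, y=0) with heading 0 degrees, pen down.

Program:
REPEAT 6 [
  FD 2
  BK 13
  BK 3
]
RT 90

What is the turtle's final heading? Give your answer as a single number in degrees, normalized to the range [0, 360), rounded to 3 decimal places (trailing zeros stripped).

Executing turtle program step by step:
Start: pos=(0,0), heading=0, pen down
REPEAT 6 [
  -- iteration 1/6 --
  FD 2: (0,0) -> (2,0) [heading=0, draw]
  BK 13: (2,0) -> (-11,0) [heading=0, draw]
  BK 3: (-11,0) -> (-14,0) [heading=0, draw]
  -- iteration 2/6 --
  FD 2: (-14,0) -> (-12,0) [heading=0, draw]
  BK 13: (-12,0) -> (-25,0) [heading=0, draw]
  BK 3: (-25,0) -> (-28,0) [heading=0, draw]
  -- iteration 3/6 --
  FD 2: (-28,0) -> (-26,0) [heading=0, draw]
  BK 13: (-26,0) -> (-39,0) [heading=0, draw]
  BK 3: (-39,0) -> (-42,0) [heading=0, draw]
  -- iteration 4/6 --
  FD 2: (-42,0) -> (-40,0) [heading=0, draw]
  BK 13: (-40,0) -> (-53,0) [heading=0, draw]
  BK 3: (-53,0) -> (-56,0) [heading=0, draw]
  -- iteration 5/6 --
  FD 2: (-56,0) -> (-54,0) [heading=0, draw]
  BK 13: (-54,0) -> (-67,0) [heading=0, draw]
  BK 3: (-67,0) -> (-70,0) [heading=0, draw]
  -- iteration 6/6 --
  FD 2: (-70,0) -> (-68,0) [heading=0, draw]
  BK 13: (-68,0) -> (-81,0) [heading=0, draw]
  BK 3: (-81,0) -> (-84,0) [heading=0, draw]
]
RT 90: heading 0 -> 270
Final: pos=(-84,0), heading=270, 18 segment(s) drawn

Answer: 270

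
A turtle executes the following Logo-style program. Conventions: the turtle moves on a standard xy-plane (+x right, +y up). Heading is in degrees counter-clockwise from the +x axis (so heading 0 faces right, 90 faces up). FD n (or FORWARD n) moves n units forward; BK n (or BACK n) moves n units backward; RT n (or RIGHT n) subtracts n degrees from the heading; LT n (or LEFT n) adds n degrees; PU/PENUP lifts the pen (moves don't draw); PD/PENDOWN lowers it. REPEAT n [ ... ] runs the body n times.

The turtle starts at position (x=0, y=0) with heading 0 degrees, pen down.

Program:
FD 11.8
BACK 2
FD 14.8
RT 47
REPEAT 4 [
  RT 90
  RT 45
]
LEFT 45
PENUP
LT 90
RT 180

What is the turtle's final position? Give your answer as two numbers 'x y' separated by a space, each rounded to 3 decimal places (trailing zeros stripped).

Executing turtle program step by step:
Start: pos=(0,0), heading=0, pen down
FD 11.8: (0,0) -> (11.8,0) [heading=0, draw]
BK 2: (11.8,0) -> (9.8,0) [heading=0, draw]
FD 14.8: (9.8,0) -> (24.6,0) [heading=0, draw]
RT 47: heading 0 -> 313
REPEAT 4 [
  -- iteration 1/4 --
  RT 90: heading 313 -> 223
  RT 45: heading 223 -> 178
  -- iteration 2/4 --
  RT 90: heading 178 -> 88
  RT 45: heading 88 -> 43
  -- iteration 3/4 --
  RT 90: heading 43 -> 313
  RT 45: heading 313 -> 268
  -- iteration 4/4 --
  RT 90: heading 268 -> 178
  RT 45: heading 178 -> 133
]
LT 45: heading 133 -> 178
PU: pen up
LT 90: heading 178 -> 268
RT 180: heading 268 -> 88
Final: pos=(24.6,0), heading=88, 3 segment(s) drawn

Answer: 24.6 0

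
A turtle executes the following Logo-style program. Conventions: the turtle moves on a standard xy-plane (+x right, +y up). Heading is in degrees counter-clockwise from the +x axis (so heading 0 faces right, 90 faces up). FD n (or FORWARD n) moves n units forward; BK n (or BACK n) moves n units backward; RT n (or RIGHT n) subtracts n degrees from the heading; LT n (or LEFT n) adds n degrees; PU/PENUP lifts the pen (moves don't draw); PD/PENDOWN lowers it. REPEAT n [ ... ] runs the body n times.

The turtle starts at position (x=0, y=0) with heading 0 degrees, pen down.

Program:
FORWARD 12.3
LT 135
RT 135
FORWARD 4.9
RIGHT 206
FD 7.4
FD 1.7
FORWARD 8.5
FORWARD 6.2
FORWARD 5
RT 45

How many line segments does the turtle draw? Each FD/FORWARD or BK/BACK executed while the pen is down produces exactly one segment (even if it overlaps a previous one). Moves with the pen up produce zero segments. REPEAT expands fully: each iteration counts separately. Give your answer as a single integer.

Executing turtle program step by step:
Start: pos=(0,0), heading=0, pen down
FD 12.3: (0,0) -> (12.3,0) [heading=0, draw]
LT 135: heading 0 -> 135
RT 135: heading 135 -> 0
FD 4.9: (12.3,0) -> (17.2,0) [heading=0, draw]
RT 206: heading 0 -> 154
FD 7.4: (17.2,0) -> (10.549,3.244) [heading=154, draw]
FD 1.7: (10.549,3.244) -> (9.021,3.989) [heading=154, draw]
FD 8.5: (9.021,3.989) -> (1.381,7.715) [heading=154, draw]
FD 6.2: (1.381,7.715) -> (-4.191,10.433) [heading=154, draw]
FD 5: (-4.191,10.433) -> (-8.685,12.625) [heading=154, draw]
RT 45: heading 154 -> 109
Final: pos=(-8.685,12.625), heading=109, 7 segment(s) drawn
Segments drawn: 7

Answer: 7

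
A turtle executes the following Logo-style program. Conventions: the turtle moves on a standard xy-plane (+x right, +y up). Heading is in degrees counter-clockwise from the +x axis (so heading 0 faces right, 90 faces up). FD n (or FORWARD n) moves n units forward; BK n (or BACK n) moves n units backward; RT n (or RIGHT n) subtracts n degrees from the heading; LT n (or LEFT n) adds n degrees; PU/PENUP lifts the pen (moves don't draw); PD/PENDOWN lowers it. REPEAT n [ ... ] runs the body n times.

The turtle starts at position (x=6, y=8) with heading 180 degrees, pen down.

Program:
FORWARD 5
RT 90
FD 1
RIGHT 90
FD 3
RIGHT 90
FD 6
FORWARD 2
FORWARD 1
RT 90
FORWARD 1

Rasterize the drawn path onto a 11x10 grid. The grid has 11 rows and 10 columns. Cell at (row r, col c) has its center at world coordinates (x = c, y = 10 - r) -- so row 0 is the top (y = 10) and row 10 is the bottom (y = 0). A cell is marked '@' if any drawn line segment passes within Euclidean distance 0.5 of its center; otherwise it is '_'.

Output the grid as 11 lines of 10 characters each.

Segment 0: (6,8) -> (1,8)
Segment 1: (1,8) -> (1,9)
Segment 2: (1,9) -> (4,9)
Segment 3: (4,9) -> (4,3)
Segment 4: (4,3) -> (4,1)
Segment 5: (4,1) -> (4,0)
Segment 6: (4,0) -> (3,-0)

Answer: __________
_@@@@_____
_@@@@@@___
____@_____
____@_____
____@_____
____@_____
____@_____
____@_____
____@_____
___@@_____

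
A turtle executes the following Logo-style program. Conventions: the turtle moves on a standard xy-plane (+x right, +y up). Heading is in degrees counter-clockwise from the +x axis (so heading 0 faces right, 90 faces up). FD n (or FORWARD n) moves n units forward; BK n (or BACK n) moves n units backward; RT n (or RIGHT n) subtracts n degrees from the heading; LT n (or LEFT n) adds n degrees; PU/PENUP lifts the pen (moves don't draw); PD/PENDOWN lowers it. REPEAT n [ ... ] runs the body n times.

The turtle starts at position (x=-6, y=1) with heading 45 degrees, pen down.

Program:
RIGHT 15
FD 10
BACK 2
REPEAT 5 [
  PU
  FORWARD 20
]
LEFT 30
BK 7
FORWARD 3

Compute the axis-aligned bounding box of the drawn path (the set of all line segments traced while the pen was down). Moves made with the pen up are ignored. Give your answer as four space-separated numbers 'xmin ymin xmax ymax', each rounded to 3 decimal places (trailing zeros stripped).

Executing turtle program step by step:
Start: pos=(-6,1), heading=45, pen down
RT 15: heading 45 -> 30
FD 10: (-6,1) -> (2.66,6) [heading=30, draw]
BK 2: (2.66,6) -> (0.928,5) [heading=30, draw]
REPEAT 5 [
  -- iteration 1/5 --
  PU: pen up
  FD 20: (0.928,5) -> (18.249,15) [heading=30, move]
  -- iteration 2/5 --
  PU: pen up
  FD 20: (18.249,15) -> (35.569,25) [heading=30, move]
  -- iteration 3/5 --
  PU: pen up
  FD 20: (35.569,25) -> (52.89,35) [heading=30, move]
  -- iteration 4/5 --
  PU: pen up
  FD 20: (52.89,35) -> (70.21,45) [heading=30, move]
  -- iteration 5/5 --
  PU: pen up
  FD 20: (70.21,45) -> (87.531,55) [heading=30, move]
]
LT 30: heading 30 -> 60
BK 7: (87.531,55) -> (84.031,48.938) [heading=60, move]
FD 3: (84.031,48.938) -> (85.531,51.536) [heading=60, move]
Final: pos=(85.531,51.536), heading=60, 2 segment(s) drawn

Segment endpoints: x in {-6, 0.928, 2.66}, y in {1, 5, 6}
xmin=-6, ymin=1, xmax=2.66, ymax=6

Answer: -6 1 2.66 6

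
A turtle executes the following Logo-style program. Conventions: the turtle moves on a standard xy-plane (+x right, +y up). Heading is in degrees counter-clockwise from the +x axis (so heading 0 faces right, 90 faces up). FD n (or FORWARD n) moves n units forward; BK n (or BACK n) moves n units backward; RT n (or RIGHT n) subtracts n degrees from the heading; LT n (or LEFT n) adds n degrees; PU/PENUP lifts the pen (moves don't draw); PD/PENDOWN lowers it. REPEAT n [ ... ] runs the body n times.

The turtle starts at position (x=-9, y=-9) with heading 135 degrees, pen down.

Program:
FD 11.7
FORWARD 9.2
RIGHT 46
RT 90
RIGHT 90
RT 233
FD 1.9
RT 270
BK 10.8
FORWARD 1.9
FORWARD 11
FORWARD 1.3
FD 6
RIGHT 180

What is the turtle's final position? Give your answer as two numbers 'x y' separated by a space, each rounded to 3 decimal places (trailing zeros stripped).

Answer: -27.767 14.5

Derivation:
Executing turtle program step by step:
Start: pos=(-9,-9), heading=135, pen down
FD 11.7: (-9,-9) -> (-17.273,-0.727) [heading=135, draw]
FD 9.2: (-17.273,-0.727) -> (-23.779,5.779) [heading=135, draw]
RT 46: heading 135 -> 89
RT 90: heading 89 -> 359
RT 90: heading 359 -> 269
RT 233: heading 269 -> 36
FD 1.9: (-23.779,5.779) -> (-22.241,6.895) [heading=36, draw]
RT 270: heading 36 -> 126
BK 10.8: (-22.241,6.895) -> (-15.893,-1.842) [heading=126, draw]
FD 1.9: (-15.893,-1.842) -> (-17.01,-0.305) [heading=126, draw]
FD 11: (-17.01,-0.305) -> (-23.476,8.594) [heading=126, draw]
FD 1.3: (-23.476,8.594) -> (-24.24,9.646) [heading=126, draw]
FD 6: (-24.24,9.646) -> (-27.767,14.5) [heading=126, draw]
RT 180: heading 126 -> 306
Final: pos=(-27.767,14.5), heading=306, 8 segment(s) drawn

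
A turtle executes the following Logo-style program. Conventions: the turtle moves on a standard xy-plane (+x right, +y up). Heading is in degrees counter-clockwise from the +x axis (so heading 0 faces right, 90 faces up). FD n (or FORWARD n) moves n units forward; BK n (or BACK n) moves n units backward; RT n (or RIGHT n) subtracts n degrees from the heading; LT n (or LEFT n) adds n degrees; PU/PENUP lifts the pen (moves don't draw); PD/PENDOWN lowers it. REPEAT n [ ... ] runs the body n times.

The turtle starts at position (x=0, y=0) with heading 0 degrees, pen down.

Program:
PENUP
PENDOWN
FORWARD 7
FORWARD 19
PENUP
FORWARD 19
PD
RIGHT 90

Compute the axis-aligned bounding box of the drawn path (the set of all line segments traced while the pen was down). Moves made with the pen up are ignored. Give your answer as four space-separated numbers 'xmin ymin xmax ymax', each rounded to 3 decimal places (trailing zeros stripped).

Executing turtle program step by step:
Start: pos=(0,0), heading=0, pen down
PU: pen up
PD: pen down
FD 7: (0,0) -> (7,0) [heading=0, draw]
FD 19: (7,0) -> (26,0) [heading=0, draw]
PU: pen up
FD 19: (26,0) -> (45,0) [heading=0, move]
PD: pen down
RT 90: heading 0 -> 270
Final: pos=(45,0), heading=270, 2 segment(s) drawn

Segment endpoints: x in {0, 7, 26}, y in {0}
xmin=0, ymin=0, xmax=26, ymax=0

Answer: 0 0 26 0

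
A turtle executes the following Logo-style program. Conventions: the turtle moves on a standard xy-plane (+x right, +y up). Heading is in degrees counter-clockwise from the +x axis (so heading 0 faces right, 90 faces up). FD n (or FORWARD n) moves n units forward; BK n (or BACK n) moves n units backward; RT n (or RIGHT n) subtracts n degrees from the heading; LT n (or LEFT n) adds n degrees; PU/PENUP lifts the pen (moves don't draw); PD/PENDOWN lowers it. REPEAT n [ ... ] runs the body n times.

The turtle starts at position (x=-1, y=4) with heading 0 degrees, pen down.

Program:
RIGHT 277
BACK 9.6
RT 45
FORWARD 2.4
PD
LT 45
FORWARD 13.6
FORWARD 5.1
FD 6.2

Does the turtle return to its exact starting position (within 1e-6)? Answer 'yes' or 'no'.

Answer: no

Derivation:
Executing turtle program step by step:
Start: pos=(-1,4), heading=0, pen down
RT 277: heading 0 -> 83
BK 9.6: (-1,4) -> (-2.17,-5.528) [heading=83, draw]
RT 45: heading 83 -> 38
FD 2.4: (-2.17,-5.528) -> (-0.279,-4.051) [heading=38, draw]
PD: pen down
LT 45: heading 38 -> 83
FD 13.6: (-0.279,-4.051) -> (1.379,9.448) [heading=83, draw]
FD 5.1: (1.379,9.448) -> (2,14.51) [heading=83, draw]
FD 6.2: (2,14.51) -> (2.756,20.664) [heading=83, draw]
Final: pos=(2.756,20.664), heading=83, 5 segment(s) drawn

Start position: (-1, 4)
Final position: (2.756, 20.664)
Distance = 17.082; >= 1e-6 -> NOT closed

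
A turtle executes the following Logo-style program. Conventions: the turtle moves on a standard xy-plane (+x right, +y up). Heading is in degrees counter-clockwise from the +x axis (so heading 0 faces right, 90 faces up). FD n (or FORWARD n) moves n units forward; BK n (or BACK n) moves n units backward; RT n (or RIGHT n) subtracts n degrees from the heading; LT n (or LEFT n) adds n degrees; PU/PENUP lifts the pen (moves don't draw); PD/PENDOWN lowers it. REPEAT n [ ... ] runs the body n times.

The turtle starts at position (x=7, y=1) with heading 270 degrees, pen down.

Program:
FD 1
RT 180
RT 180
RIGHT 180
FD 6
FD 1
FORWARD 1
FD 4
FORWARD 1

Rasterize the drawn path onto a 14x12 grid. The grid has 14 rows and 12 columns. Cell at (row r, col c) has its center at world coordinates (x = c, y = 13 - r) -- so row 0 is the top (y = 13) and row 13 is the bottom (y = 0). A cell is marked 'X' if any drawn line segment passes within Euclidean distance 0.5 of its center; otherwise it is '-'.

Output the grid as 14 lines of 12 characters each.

Answer: -------X----
-------X----
-------X----
-------X----
-------X----
-------X----
-------X----
-------X----
-------X----
-------X----
-------X----
-------X----
-------X----
-------X----

Derivation:
Segment 0: (7,1) -> (7,0)
Segment 1: (7,0) -> (7,6)
Segment 2: (7,6) -> (7,7)
Segment 3: (7,7) -> (7,8)
Segment 4: (7,8) -> (7,12)
Segment 5: (7,12) -> (7,13)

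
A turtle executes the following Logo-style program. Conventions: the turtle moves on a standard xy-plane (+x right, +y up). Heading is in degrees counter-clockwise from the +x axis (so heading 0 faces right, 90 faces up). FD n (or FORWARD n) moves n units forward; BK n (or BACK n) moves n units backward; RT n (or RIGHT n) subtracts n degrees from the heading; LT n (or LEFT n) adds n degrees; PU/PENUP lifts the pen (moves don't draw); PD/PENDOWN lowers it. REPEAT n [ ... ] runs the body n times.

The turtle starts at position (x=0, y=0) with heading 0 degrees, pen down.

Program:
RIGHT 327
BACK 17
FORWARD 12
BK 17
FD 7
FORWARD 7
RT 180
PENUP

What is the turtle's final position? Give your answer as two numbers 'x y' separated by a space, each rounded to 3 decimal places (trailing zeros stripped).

Executing turtle program step by step:
Start: pos=(0,0), heading=0, pen down
RT 327: heading 0 -> 33
BK 17: (0,0) -> (-14.257,-9.259) [heading=33, draw]
FD 12: (-14.257,-9.259) -> (-4.193,-2.723) [heading=33, draw]
BK 17: (-4.193,-2.723) -> (-18.451,-11.982) [heading=33, draw]
FD 7: (-18.451,-11.982) -> (-12.58,-8.17) [heading=33, draw]
FD 7: (-12.58,-8.17) -> (-6.709,-4.357) [heading=33, draw]
RT 180: heading 33 -> 213
PU: pen up
Final: pos=(-6.709,-4.357), heading=213, 5 segment(s) drawn

Answer: -6.709 -4.357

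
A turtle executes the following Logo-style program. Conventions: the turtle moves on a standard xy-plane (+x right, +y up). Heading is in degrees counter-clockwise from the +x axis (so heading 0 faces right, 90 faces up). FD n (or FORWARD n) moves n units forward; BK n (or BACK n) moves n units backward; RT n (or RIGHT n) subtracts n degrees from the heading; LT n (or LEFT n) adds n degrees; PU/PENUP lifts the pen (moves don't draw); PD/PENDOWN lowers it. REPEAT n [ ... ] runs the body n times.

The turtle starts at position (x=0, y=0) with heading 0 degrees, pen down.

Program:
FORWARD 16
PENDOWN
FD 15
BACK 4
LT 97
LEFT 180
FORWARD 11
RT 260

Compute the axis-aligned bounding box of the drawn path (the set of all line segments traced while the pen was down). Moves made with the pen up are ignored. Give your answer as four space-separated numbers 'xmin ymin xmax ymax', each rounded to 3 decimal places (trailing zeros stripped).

Executing turtle program step by step:
Start: pos=(0,0), heading=0, pen down
FD 16: (0,0) -> (16,0) [heading=0, draw]
PD: pen down
FD 15: (16,0) -> (31,0) [heading=0, draw]
BK 4: (31,0) -> (27,0) [heading=0, draw]
LT 97: heading 0 -> 97
LT 180: heading 97 -> 277
FD 11: (27,0) -> (28.341,-10.918) [heading=277, draw]
RT 260: heading 277 -> 17
Final: pos=(28.341,-10.918), heading=17, 4 segment(s) drawn

Segment endpoints: x in {0, 16, 27, 28.341, 31}, y in {-10.918, 0}
xmin=0, ymin=-10.918, xmax=31, ymax=0

Answer: 0 -10.918 31 0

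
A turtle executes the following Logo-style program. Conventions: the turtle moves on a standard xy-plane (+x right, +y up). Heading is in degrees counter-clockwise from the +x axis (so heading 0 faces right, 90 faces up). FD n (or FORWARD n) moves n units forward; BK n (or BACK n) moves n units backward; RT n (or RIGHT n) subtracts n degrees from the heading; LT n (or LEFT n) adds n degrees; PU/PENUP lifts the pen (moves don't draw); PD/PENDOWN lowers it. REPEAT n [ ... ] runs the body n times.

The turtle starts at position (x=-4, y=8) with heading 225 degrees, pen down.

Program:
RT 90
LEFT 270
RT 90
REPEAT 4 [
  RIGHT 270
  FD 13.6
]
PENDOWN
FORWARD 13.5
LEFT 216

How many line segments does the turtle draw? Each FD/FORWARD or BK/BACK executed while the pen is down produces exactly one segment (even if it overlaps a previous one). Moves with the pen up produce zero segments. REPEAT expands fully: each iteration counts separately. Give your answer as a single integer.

Executing turtle program step by step:
Start: pos=(-4,8), heading=225, pen down
RT 90: heading 225 -> 135
LT 270: heading 135 -> 45
RT 90: heading 45 -> 315
REPEAT 4 [
  -- iteration 1/4 --
  RT 270: heading 315 -> 45
  FD 13.6: (-4,8) -> (5.617,17.617) [heading=45, draw]
  -- iteration 2/4 --
  RT 270: heading 45 -> 135
  FD 13.6: (5.617,17.617) -> (-4,27.233) [heading=135, draw]
  -- iteration 3/4 --
  RT 270: heading 135 -> 225
  FD 13.6: (-4,27.233) -> (-13.617,17.617) [heading=225, draw]
  -- iteration 4/4 --
  RT 270: heading 225 -> 315
  FD 13.6: (-13.617,17.617) -> (-4,8) [heading=315, draw]
]
PD: pen down
FD 13.5: (-4,8) -> (5.546,-1.546) [heading=315, draw]
LT 216: heading 315 -> 171
Final: pos=(5.546,-1.546), heading=171, 5 segment(s) drawn
Segments drawn: 5

Answer: 5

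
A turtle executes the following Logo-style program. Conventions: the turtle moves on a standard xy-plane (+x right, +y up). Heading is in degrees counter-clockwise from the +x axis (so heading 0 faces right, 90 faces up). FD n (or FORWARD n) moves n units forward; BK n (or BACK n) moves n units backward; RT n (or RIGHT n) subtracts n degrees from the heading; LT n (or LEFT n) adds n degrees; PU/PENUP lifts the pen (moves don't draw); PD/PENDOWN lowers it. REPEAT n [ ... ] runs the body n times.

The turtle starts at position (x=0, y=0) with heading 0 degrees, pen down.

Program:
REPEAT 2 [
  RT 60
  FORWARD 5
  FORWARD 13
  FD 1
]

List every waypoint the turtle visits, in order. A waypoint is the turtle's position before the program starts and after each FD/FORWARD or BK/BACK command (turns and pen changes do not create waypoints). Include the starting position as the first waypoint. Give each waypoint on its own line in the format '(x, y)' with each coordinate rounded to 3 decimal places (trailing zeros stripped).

Executing turtle program step by step:
Start: pos=(0,0), heading=0, pen down
REPEAT 2 [
  -- iteration 1/2 --
  RT 60: heading 0 -> 300
  FD 5: (0,0) -> (2.5,-4.33) [heading=300, draw]
  FD 13: (2.5,-4.33) -> (9,-15.588) [heading=300, draw]
  FD 1: (9,-15.588) -> (9.5,-16.454) [heading=300, draw]
  -- iteration 2/2 --
  RT 60: heading 300 -> 240
  FD 5: (9.5,-16.454) -> (7,-20.785) [heading=240, draw]
  FD 13: (7,-20.785) -> (0.5,-32.043) [heading=240, draw]
  FD 1: (0.5,-32.043) -> (0,-32.909) [heading=240, draw]
]
Final: pos=(0,-32.909), heading=240, 6 segment(s) drawn
Waypoints (7 total):
(0, 0)
(2.5, -4.33)
(9, -15.588)
(9.5, -16.454)
(7, -20.785)
(0.5, -32.043)
(0, -32.909)

Answer: (0, 0)
(2.5, -4.33)
(9, -15.588)
(9.5, -16.454)
(7, -20.785)
(0.5, -32.043)
(0, -32.909)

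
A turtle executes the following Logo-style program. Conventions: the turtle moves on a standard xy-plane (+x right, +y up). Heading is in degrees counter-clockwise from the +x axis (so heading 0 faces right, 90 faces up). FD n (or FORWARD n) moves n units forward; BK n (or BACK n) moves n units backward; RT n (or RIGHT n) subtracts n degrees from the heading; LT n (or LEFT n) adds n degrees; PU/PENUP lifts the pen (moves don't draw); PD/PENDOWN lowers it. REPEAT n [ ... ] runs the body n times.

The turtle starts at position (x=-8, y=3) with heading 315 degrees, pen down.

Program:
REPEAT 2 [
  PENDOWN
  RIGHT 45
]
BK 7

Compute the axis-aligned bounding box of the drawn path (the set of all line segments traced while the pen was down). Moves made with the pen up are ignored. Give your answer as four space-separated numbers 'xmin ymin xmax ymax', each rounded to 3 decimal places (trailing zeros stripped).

Executing turtle program step by step:
Start: pos=(-8,3), heading=315, pen down
REPEAT 2 [
  -- iteration 1/2 --
  PD: pen down
  RT 45: heading 315 -> 270
  -- iteration 2/2 --
  PD: pen down
  RT 45: heading 270 -> 225
]
BK 7: (-8,3) -> (-3.05,7.95) [heading=225, draw]
Final: pos=(-3.05,7.95), heading=225, 1 segment(s) drawn

Segment endpoints: x in {-8, -3.05}, y in {3, 7.95}
xmin=-8, ymin=3, xmax=-3.05, ymax=7.95

Answer: -8 3 -3.05 7.95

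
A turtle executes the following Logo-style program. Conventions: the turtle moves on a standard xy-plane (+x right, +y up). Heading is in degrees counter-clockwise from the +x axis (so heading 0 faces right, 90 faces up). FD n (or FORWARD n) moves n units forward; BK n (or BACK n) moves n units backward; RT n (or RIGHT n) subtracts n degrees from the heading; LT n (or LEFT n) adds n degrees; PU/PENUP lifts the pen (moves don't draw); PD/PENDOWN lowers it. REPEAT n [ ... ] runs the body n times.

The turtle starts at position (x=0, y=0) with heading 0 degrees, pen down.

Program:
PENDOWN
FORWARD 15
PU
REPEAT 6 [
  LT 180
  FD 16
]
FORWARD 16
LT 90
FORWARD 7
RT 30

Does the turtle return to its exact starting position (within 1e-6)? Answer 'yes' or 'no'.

Answer: no

Derivation:
Executing turtle program step by step:
Start: pos=(0,0), heading=0, pen down
PD: pen down
FD 15: (0,0) -> (15,0) [heading=0, draw]
PU: pen up
REPEAT 6 [
  -- iteration 1/6 --
  LT 180: heading 0 -> 180
  FD 16: (15,0) -> (-1,0) [heading=180, move]
  -- iteration 2/6 --
  LT 180: heading 180 -> 0
  FD 16: (-1,0) -> (15,0) [heading=0, move]
  -- iteration 3/6 --
  LT 180: heading 0 -> 180
  FD 16: (15,0) -> (-1,0) [heading=180, move]
  -- iteration 4/6 --
  LT 180: heading 180 -> 0
  FD 16: (-1,0) -> (15,0) [heading=0, move]
  -- iteration 5/6 --
  LT 180: heading 0 -> 180
  FD 16: (15,0) -> (-1,0) [heading=180, move]
  -- iteration 6/6 --
  LT 180: heading 180 -> 0
  FD 16: (-1,0) -> (15,0) [heading=0, move]
]
FD 16: (15,0) -> (31,0) [heading=0, move]
LT 90: heading 0 -> 90
FD 7: (31,0) -> (31,7) [heading=90, move]
RT 30: heading 90 -> 60
Final: pos=(31,7), heading=60, 1 segment(s) drawn

Start position: (0, 0)
Final position: (31, 7)
Distance = 31.78; >= 1e-6 -> NOT closed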